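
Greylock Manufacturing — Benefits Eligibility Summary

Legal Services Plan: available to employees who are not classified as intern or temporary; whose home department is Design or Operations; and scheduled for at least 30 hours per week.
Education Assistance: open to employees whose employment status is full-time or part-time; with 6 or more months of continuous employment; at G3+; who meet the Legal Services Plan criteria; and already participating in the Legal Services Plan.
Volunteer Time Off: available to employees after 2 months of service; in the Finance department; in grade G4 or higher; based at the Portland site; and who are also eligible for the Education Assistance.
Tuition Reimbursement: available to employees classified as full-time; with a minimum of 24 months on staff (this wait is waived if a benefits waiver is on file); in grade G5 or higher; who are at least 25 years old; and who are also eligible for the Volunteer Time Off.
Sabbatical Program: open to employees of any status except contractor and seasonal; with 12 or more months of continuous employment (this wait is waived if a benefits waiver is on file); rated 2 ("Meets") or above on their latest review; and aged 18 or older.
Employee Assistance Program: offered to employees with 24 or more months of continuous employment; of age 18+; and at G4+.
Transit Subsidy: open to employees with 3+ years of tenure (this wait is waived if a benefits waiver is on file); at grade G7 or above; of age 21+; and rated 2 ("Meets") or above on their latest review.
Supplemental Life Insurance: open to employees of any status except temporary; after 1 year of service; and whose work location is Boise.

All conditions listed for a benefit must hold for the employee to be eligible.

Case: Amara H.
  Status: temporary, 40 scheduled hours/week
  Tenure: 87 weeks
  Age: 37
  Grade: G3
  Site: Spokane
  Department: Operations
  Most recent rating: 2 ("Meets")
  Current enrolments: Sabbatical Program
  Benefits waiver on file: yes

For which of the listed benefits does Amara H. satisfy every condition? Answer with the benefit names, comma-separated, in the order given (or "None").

Sabbatical Program

Legal Services Plan — status temporary ✗ (excluded) → not eligible.
Education Assistance — status temporary ✗ (requires full-time or part-time) → not eligible.
Volunteer Time Off — service 87 weeks ≥ 2 months (≈60 days) ✓; dept Operations ✗ → not eligible.
Tuition Reimbursement — status temporary ✗ (requires full-time) → not eligible.
Sabbatical Program — status temporary ✓ (not excluded); benefits waiver on file ✓; rating 2 ≥ 2 ✓; age 37 ≥ 18 ✓ → eligible.
Employee Assistance Program — service 87 weeks < 24 months (≈720 days) ✗ → not eligible.
Transit Subsidy — benefits waiver on file ✓; grade G3 < G7 ✗ → not eligible.
Supplemental Life Insurance — status temporary ✗ (excluded) → not eligible.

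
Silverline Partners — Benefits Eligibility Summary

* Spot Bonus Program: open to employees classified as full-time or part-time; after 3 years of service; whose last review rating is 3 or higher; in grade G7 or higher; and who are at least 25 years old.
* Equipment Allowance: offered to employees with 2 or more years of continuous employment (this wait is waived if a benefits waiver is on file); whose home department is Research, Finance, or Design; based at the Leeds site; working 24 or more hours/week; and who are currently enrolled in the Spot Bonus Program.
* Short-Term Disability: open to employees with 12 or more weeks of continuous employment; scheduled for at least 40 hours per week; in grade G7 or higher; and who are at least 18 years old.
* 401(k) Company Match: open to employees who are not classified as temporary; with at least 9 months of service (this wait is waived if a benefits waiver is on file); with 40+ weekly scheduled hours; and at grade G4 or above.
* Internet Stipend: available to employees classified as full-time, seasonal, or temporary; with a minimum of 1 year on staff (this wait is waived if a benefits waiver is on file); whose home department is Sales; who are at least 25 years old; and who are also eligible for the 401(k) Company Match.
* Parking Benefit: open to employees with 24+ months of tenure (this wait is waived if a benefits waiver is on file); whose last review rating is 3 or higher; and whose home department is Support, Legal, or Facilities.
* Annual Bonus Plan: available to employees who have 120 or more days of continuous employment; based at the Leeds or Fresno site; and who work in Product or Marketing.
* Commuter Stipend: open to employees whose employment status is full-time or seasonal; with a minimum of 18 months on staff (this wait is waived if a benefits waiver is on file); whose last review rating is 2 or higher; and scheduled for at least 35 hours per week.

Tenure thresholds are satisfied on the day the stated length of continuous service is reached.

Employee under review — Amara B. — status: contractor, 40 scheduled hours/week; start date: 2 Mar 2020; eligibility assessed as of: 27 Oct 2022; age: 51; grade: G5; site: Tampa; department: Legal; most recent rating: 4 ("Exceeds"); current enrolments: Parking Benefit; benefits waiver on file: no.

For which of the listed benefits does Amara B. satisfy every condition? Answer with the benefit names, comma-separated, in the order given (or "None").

401(k) Company Match, Parking Benefit

Service from 2 Mar 2020 to 27 Oct 2022: 969 days.
Spot Bonus Program — status contractor ✗ (requires full-time or part-time) → not eligible.
Equipment Allowance — no waiver, service 969 days ≥ 2 years (≈730 days) ✓; dept Legal ✗ → not eligible.
Short-Term Disability — service 969 days ≥ 12 weeks (≈84 days) ✓; 40 hrs/wk ≥ 40 ✓; grade G5 < G7 ✗ → not eligible.
401(k) Company Match — status contractor ✓ (not excluded); no waiver, service 969 days ≥ 9 months (≈270 days) ✓; 40 hrs/wk ≥ 40 ✓; grade G5 ≥ G4 ✓ → eligible.
Internet Stipend — status contractor ✗ (requires full-time, seasonal, or temporary) → not eligible.
Parking Benefit — no waiver, service 969 days ≥ 24 months (≈720 days) ✓; rating 4 ≥ 3 ✓; dept Legal ✓ → eligible.
Annual Bonus Plan — service 969 days ≥ 120 days ✓; site Tampa ✗ (not Leeds or Fresno) → not eligible.
Commuter Stipend — status contractor ✗ (requires full-time or seasonal) → not eligible.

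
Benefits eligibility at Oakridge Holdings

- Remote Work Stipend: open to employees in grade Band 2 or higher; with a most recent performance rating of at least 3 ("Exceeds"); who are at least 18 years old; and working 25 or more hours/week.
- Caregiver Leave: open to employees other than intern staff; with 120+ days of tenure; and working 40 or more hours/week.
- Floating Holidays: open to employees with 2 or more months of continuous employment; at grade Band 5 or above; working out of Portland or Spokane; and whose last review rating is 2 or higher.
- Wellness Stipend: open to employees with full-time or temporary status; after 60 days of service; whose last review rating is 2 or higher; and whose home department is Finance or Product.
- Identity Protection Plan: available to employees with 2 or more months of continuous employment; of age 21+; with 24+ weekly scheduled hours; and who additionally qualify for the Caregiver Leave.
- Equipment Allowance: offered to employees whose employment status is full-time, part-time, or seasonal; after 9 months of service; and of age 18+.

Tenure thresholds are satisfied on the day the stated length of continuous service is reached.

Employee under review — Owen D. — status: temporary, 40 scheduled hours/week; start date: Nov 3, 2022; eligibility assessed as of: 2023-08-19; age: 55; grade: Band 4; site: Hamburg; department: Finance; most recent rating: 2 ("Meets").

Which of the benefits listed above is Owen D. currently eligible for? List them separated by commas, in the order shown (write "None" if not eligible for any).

Service from Nov 3, 2022 to 2023-08-19: 289 days.
Remote Work Stipend — grade Band 4 ≥ Band 2 ✓; rating 2 < 3 ✗ → not eligible.
Caregiver Leave — status temporary ✓ (not excluded); service 289 days ≥ 120 days ✓; 40 hrs/wk ≥ 40 ✓ → eligible.
Floating Holidays — service 289 days ≥ 2 months (≈60 days) ✓; grade Band 4 < Band 5 ✗ → not eligible.
Wellness Stipend — status temporary ✓; service 289 days ≥ 60 days ✓; rating 2 ≥ 2 ✓; dept Finance ✓ → eligible.
Identity Protection Plan — service 289 days ≥ 2 months (≈60 days) ✓; age 55 ≥ 21 ✓; 40 hrs/wk ≥ 24 ✓; eligible for Caregiver Leave ✓ → eligible.
Equipment Allowance — status temporary ✗ (requires full-time, part-time, or seasonal) → not eligible.

Caregiver Leave, Wellness Stipend, Identity Protection Plan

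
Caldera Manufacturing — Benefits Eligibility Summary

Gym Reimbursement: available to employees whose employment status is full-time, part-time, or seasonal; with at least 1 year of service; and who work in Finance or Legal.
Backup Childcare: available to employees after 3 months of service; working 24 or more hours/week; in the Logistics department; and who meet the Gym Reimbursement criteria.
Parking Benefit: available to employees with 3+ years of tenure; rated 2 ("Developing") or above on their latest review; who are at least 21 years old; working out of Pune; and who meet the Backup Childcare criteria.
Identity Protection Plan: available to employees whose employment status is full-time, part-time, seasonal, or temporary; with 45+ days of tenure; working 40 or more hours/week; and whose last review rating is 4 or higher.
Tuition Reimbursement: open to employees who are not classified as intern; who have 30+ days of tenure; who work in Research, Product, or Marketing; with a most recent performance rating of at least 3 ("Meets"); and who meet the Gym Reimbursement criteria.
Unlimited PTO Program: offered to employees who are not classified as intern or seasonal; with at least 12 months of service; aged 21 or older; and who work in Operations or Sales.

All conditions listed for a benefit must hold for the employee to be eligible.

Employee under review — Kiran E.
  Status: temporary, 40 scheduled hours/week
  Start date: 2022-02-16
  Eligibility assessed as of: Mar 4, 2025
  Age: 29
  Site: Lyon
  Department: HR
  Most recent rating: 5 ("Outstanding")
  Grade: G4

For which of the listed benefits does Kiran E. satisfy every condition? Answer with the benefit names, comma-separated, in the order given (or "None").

Identity Protection Plan

Service from 2022-02-16 to Mar 4, 2025: 1112 days.
Gym Reimbursement — status temporary ✗ (requires full-time, part-time, or seasonal) → not eligible.
Backup Childcare — service 1112 days ≥ 3 months (≈90 days) ✓; 40 hrs/wk ≥ 24 ✓; dept HR ✗ → not eligible.
Parking Benefit — service 1112 days ≥ 3 years (≈1095 days) ✓; rating 5 ≥ 2 ✓; age 29 ≥ 21 ✓; site Lyon ✗ (not Pune) → not eligible.
Identity Protection Plan — status temporary ✓; service 1112 days ≥ 45 days ✓; 40 hrs/wk ≥ 40 ✓; rating 5 ≥ 4 ✓ → eligible.
Tuition Reimbursement — status temporary ✓ (not excluded); service 1112 days ≥ 30 days ✓; dept HR ✗ → not eligible.
Unlimited PTO Program — status temporary ✓ (not excluded); service 1112 days ≥ 12 months (≈360 days) ✓; age 29 ≥ 21 ✓; dept HR ✗ → not eligible.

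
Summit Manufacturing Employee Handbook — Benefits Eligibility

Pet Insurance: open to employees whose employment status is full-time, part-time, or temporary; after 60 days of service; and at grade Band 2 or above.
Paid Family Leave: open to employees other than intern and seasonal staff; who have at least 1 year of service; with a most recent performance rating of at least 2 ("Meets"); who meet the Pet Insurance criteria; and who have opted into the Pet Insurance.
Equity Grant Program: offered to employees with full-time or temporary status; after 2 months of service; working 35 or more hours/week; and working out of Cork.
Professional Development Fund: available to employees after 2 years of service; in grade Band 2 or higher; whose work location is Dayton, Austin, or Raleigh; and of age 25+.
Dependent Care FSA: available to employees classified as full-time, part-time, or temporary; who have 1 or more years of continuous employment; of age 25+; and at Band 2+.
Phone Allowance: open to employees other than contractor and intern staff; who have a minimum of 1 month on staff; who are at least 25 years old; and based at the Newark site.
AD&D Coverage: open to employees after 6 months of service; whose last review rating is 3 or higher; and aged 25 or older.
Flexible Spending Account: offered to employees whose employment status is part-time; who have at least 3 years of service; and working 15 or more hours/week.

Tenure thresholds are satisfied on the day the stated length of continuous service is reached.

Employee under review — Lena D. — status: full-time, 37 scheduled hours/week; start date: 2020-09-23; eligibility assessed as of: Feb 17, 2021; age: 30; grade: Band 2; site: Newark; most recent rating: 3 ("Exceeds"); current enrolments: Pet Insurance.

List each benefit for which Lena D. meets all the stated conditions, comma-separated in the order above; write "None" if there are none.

Service from 2020-09-23 to Feb 17, 2021: 147 days.
Pet Insurance — status full-time ✓; service 147 days ≥ 60 days ✓; grade Band 2 ≥ Band 2 ✓ → eligible.
Paid Family Leave — status full-time ✓ (not excluded); service 147 days < 1 year (≈365 days) ✗ → not eligible.
Equity Grant Program — status full-time ✓; service 147 days ≥ 2 months (≈60 days) ✓; 37 hrs/wk ≥ 35 ✓; site Newark ✗ (not Cork) → not eligible.
Professional Development Fund — service 147 days < 2 years (≈730 days) ✗ → not eligible.
Dependent Care FSA — status full-time ✓; service 147 days < 1 year (≈365 days) ✗ → not eligible.
Phone Allowance — status full-time ✓ (not excluded); service 147 days ≥ 1 month (≈30 days) ✓; age 30 ≥ 25 ✓; site Newark ✓ → eligible.
AD&D Coverage — service 147 days < 6 months (≈180 days) ✗ → not eligible.
Flexible Spending Account — status full-time ✗ (requires part-time) → not eligible.

Pet Insurance, Phone Allowance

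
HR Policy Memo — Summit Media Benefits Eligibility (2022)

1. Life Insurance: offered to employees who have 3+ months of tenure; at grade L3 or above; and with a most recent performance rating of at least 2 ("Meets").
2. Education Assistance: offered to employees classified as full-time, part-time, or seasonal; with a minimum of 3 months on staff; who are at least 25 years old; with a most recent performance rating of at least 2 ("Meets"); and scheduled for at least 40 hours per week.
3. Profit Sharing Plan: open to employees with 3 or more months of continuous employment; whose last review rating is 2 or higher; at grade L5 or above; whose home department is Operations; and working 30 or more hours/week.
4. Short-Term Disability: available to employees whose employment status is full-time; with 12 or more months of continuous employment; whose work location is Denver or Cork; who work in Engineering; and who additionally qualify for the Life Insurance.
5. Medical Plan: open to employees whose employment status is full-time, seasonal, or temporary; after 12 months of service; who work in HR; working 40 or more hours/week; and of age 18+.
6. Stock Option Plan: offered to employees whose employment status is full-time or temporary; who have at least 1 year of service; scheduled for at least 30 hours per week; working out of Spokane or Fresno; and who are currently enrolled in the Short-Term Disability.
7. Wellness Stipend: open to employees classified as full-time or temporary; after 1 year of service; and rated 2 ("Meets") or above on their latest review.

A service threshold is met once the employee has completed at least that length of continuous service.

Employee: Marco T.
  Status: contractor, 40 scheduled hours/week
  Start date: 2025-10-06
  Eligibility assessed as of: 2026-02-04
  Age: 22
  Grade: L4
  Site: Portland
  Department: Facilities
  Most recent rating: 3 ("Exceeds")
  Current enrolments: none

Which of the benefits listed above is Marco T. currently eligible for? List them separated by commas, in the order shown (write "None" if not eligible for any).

Service from 2025-10-06 to 2026-02-04: 121 days.
Life Insurance — service 121 days ≥ 3 months (≈90 days) ✓; grade L4 ≥ L3 ✓; rating 3 ≥ 2 ✓ → eligible.
Education Assistance — status contractor ✗ (requires full-time, part-time, or seasonal) → not eligible.
Profit Sharing Plan — service 121 days ≥ 3 months (≈90 days) ✓; rating 3 ≥ 2 ✓; grade L4 < L5 ✗ → not eligible.
Short-Term Disability — status contractor ✗ (requires full-time) → not eligible.
Medical Plan — status contractor ✗ (requires full-time, seasonal, or temporary) → not eligible.
Stock Option Plan — status contractor ✗ (requires full-time or temporary) → not eligible.
Wellness Stipend — status contractor ✗ (requires full-time or temporary) → not eligible.

Life Insurance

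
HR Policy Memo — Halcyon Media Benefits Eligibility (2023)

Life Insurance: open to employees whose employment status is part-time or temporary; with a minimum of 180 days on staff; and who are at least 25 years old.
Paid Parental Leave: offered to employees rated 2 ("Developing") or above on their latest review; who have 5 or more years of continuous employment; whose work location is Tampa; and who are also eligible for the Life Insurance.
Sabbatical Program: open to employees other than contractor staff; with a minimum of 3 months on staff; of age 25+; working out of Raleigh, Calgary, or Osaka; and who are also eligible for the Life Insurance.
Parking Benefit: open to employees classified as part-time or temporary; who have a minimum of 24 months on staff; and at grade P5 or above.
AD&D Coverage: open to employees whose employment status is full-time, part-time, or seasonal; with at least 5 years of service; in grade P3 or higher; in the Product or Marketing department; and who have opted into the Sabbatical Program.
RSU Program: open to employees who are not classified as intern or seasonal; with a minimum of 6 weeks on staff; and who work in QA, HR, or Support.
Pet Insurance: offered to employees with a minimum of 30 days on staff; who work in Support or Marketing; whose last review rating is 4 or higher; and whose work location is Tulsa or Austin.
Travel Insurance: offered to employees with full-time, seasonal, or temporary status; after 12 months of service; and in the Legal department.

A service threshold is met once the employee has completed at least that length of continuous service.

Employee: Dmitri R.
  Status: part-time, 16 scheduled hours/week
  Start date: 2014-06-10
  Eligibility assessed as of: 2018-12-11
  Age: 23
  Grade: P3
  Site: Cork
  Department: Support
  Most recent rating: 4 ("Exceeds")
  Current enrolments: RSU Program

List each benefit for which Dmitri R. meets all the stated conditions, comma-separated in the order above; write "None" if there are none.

RSU Program

Service from 2014-06-10 to 2018-12-11: 1645 days.
Life Insurance — status part-time ✓; service 1645 days ≥ 180 days ✓; age 23 < 25 ✗ → not eligible.
Paid Parental Leave — rating 4 ≥ 2 ✓; service 1645 days < 5 years (≈1825 days) ✗ → not eligible.
Sabbatical Program — status part-time ✓ (not excluded); service 1645 days ≥ 3 months (≈90 days) ✓; age 23 < 25 ✗ → not eligible.
Parking Benefit — status part-time ✓; service 1645 days ≥ 24 months (≈720 days) ✓; grade P3 < P5 ✗ → not eligible.
AD&D Coverage — status part-time ✓; service 1645 days < 5 years (≈1825 days) ✗ → not eligible.
RSU Program — status part-time ✓ (not excluded); service 1645 days ≥ 6 weeks (≈42 days) ✓; dept Support ✓ → eligible.
Pet Insurance — service 1645 days ≥ 30 days ✓; dept Support ✓; rating 4 ≥ 4 ✓; site Cork ✗ (not Tulsa or Austin) → not eligible.
Travel Insurance — status part-time ✗ (requires full-time, seasonal, or temporary) → not eligible.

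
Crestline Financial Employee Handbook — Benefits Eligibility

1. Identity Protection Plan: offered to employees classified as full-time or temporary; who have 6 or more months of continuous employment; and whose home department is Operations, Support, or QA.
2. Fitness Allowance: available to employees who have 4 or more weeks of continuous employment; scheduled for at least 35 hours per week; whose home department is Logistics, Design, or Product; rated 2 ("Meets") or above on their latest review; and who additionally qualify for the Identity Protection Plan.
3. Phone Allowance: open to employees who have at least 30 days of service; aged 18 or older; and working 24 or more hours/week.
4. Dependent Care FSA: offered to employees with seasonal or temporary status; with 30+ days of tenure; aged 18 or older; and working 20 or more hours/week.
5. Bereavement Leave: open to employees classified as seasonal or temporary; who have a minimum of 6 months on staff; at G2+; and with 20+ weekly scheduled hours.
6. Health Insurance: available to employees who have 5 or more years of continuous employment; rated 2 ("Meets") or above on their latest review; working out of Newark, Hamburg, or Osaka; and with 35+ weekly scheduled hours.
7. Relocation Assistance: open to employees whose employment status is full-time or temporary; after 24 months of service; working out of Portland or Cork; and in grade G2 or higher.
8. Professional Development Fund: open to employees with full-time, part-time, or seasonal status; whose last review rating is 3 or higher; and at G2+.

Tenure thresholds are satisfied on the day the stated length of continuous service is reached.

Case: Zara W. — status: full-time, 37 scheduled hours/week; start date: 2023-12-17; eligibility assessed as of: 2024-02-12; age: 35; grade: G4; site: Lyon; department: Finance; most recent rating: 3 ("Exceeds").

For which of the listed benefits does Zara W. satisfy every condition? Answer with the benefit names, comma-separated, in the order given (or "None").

Service from 2023-12-17 to 2024-02-12: 57 days.
Identity Protection Plan — status full-time ✓; service 57 days < 6 months (≈180 days) ✗ → not eligible.
Fitness Allowance — service 57 days ≥ 4 weeks (≈28 days) ✓; 37 hrs/wk ≥ 35 ✓; dept Finance ✗ → not eligible.
Phone Allowance — service 57 days ≥ 30 days ✓; age 35 ≥ 18 ✓; 37 hrs/wk ≥ 24 ✓ → eligible.
Dependent Care FSA — status full-time ✗ (requires seasonal or temporary) → not eligible.
Bereavement Leave — status full-time ✗ (requires seasonal or temporary) → not eligible.
Health Insurance — service 57 days < 5 years (≈1825 days) ✗ → not eligible.
Relocation Assistance — status full-time ✓; service 57 days < 24 months (≈720 days) ✗ → not eligible.
Professional Development Fund — status full-time ✓; rating 3 ≥ 3 ✓; grade G4 ≥ G2 ✓ → eligible.

Phone Allowance, Professional Development Fund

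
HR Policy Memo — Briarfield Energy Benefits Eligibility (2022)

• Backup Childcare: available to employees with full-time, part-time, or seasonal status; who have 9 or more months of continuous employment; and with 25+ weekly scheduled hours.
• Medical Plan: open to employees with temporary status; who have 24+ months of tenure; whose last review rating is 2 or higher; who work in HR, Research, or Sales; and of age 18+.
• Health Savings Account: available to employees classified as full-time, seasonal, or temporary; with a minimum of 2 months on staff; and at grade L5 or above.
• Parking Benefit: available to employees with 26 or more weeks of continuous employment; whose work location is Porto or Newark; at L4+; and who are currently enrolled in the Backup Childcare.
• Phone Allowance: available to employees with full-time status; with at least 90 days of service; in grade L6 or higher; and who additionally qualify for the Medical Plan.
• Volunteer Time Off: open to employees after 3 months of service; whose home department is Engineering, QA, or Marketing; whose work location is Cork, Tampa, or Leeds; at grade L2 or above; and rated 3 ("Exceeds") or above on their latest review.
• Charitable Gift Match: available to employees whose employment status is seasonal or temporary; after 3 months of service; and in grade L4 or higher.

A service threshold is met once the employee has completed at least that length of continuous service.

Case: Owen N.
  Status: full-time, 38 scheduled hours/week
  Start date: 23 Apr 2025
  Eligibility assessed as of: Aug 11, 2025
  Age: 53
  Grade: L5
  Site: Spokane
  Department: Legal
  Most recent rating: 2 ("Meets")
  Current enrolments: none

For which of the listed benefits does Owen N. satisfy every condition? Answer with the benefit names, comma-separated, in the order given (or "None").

Service from 23 Apr 2025 to Aug 11, 2025: 110 days.
Backup Childcare — status full-time ✓; service 110 days < 9 months (≈270 days) ✗ → not eligible.
Medical Plan — status full-time ✗ (requires temporary) → not eligible.
Health Savings Account — status full-time ✓; service 110 days ≥ 2 months (≈60 days) ✓; grade L5 ≥ L5 ✓ → eligible.
Parking Benefit — service 110 days < 26 weeks (≈182 days) ✗ → not eligible.
Phone Allowance — status full-time ✓; service 110 days ≥ 90 days ✓; grade L5 < L6 ✗ → not eligible.
Volunteer Time Off — service 110 days ≥ 3 months (≈90 days) ✓; dept Legal ✗ → not eligible.
Charitable Gift Match — status full-time ✗ (requires seasonal or temporary) → not eligible.

Health Savings Account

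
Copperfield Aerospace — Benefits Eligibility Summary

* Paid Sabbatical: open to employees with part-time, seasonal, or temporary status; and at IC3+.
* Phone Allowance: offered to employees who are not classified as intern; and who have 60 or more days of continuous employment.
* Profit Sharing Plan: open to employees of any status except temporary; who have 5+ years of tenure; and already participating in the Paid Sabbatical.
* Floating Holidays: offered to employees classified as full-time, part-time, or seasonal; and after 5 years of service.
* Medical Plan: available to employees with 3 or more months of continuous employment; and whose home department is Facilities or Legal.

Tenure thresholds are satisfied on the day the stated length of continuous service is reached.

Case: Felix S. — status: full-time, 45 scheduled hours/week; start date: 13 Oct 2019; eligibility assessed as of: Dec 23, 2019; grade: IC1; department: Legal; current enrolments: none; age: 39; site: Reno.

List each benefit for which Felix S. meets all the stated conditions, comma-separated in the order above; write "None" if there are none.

Phone Allowance

Service from 13 Oct 2019 to Dec 23, 2019: 71 days.
Paid Sabbatical — status full-time ✗ (requires part-time, seasonal, or temporary) → not eligible.
Phone Allowance — status full-time ✓ (not excluded); service 71 days ≥ 60 days ✓ → eligible.
Profit Sharing Plan — status full-time ✓ (not excluded); service 71 days < 5 years (≈1825 days) ✗ → not eligible.
Floating Holidays — status full-time ✓; service 71 days < 5 years (≈1825 days) ✗ → not eligible.
Medical Plan — service 71 days < 3 months (≈90 days) ✗ → not eligible.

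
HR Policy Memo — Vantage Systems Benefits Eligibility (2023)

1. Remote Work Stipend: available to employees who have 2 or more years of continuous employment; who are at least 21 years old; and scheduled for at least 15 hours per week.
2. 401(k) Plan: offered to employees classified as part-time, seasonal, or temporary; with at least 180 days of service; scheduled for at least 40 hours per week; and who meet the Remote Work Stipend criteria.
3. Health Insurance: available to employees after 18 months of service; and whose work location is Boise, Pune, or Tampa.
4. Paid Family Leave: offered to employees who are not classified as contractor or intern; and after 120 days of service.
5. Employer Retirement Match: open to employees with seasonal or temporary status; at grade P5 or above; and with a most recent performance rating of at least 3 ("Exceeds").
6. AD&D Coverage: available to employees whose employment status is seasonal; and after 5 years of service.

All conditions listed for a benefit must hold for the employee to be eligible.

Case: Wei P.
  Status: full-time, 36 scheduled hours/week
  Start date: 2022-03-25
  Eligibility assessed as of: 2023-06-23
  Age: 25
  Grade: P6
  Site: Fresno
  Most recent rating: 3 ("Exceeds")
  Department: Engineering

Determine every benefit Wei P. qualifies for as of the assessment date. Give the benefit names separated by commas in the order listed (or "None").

Service from 2022-03-25 to 2023-06-23: 455 days.
Remote Work Stipend — service 455 days < 2 years (≈730 days) ✗ → not eligible.
401(k) Plan — status full-time ✗ (requires part-time, seasonal, or temporary) → not eligible.
Health Insurance — service 455 days < 18 months (≈540 days) ✗ → not eligible.
Paid Family Leave — status full-time ✓ (not excluded); service 455 days ≥ 120 days ✓ → eligible.
Employer Retirement Match — status full-time ✗ (requires seasonal or temporary) → not eligible.
AD&D Coverage — status full-time ✗ (requires seasonal) → not eligible.

Paid Family Leave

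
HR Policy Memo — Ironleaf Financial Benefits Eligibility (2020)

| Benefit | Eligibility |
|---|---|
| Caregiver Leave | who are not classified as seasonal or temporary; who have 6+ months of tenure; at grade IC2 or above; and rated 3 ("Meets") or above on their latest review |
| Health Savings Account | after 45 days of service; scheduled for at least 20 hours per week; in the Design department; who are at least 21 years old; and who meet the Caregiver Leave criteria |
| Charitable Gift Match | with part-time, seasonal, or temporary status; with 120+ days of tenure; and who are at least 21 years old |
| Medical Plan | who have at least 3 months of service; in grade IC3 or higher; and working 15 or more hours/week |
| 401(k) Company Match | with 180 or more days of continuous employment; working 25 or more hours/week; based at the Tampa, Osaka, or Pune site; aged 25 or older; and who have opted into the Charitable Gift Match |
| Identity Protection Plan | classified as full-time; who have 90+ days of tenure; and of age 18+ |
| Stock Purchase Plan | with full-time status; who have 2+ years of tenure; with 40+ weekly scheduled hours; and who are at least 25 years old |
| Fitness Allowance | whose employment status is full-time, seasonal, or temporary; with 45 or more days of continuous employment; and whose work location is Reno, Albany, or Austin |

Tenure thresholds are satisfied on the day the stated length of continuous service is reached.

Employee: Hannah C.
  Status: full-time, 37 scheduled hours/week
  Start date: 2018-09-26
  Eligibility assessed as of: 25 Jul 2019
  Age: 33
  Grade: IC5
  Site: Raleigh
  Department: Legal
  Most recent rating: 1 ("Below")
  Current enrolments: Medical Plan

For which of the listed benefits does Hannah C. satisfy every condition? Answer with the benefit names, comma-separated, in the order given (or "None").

Service from 2018-09-26 to 25 Jul 2019: 302 days.
Caregiver Leave — status full-time ✓ (not excluded); service 302 days ≥ 6 months (≈180 days) ✓; grade IC5 ≥ IC2 ✓; rating 1 < 3 ✗ → not eligible.
Health Savings Account — service 302 days ≥ 45 days ✓; 37 hrs/wk ≥ 20 ✓; dept Legal ✗ → not eligible.
Charitable Gift Match — status full-time ✗ (requires part-time, seasonal, or temporary) → not eligible.
Medical Plan — service 302 days ≥ 3 months (≈90 days) ✓; grade IC5 ≥ IC3 ✓; 37 hrs/wk ≥ 15 ✓ → eligible.
401(k) Company Match — service 302 days ≥ 180 days ✓; 37 hrs/wk ≥ 25 ✓; site Raleigh ✗ (not Tampa, Osaka, or Pune) → not eligible.
Identity Protection Plan — status full-time ✓; service 302 days ≥ 90 days ✓; age 33 ≥ 18 ✓ → eligible.
Stock Purchase Plan — status full-time ✓; service 302 days < 2 years (≈730 days) ✗ → not eligible.
Fitness Allowance — status full-time ✓; service 302 days ≥ 45 days ✓; site Raleigh ✗ (not Reno, Albany, or Austin) → not eligible.

Medical Plan, Identity Protection Plan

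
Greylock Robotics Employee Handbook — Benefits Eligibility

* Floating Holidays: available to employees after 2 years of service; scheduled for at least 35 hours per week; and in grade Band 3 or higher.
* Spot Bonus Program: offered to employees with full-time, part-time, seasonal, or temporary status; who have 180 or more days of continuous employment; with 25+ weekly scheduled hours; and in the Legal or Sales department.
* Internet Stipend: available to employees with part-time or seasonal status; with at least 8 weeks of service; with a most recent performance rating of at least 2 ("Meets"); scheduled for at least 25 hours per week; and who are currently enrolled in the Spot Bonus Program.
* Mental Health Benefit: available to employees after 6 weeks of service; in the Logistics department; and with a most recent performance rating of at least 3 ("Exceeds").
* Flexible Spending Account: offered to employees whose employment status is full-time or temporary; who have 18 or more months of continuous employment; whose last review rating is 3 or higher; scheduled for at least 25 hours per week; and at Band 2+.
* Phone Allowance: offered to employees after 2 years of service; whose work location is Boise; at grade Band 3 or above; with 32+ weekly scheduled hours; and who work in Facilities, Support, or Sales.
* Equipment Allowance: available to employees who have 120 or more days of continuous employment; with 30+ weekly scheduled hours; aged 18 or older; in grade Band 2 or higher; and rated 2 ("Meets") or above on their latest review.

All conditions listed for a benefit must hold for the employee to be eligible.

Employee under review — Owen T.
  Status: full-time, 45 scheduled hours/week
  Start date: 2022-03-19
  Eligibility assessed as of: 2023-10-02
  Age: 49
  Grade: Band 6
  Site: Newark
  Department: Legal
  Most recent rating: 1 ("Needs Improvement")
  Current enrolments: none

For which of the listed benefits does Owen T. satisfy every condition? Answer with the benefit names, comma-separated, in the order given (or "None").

Spot Bonus Program

Service from 2022-03-19 to 2023-10-02: 562 days.
Floating Holidays — service 562 days < 2 years (≈730 days) ✗ → not eligible.
Spot Bonus Program — status full-time ✓; service 562 days ≥ 180 days ✓; 45 hrs/wk ≥ 25 ✓; dept Legal ✓ → eligible.
Internet Stipend — status full-time ✗ (requires part-time or seasonal) → not eligible.
Mental Health Benefit — service 562 days ≥ 6 weeks (≈42 days) ✓; dept Legal ✗ → not eligible.
Flexible Spending Account — status full-time ✓; service 562 days ≥ 18 months (≈540 days) ✓; rating 1 < 3 ✗ → not eligible.
Phone Allowance — service 562 days < 2 years (≈730 days) ✗ → not eligible.
Equipment Allowance — service 562 days ≥ 120 days ✓; 45 hrs/wk ≥ 30 ✓; age 49 ≥ 18 ✓; grade Band 6 ≥ Band 2 ✓; rating 1 < 2 ✗ → not eligible.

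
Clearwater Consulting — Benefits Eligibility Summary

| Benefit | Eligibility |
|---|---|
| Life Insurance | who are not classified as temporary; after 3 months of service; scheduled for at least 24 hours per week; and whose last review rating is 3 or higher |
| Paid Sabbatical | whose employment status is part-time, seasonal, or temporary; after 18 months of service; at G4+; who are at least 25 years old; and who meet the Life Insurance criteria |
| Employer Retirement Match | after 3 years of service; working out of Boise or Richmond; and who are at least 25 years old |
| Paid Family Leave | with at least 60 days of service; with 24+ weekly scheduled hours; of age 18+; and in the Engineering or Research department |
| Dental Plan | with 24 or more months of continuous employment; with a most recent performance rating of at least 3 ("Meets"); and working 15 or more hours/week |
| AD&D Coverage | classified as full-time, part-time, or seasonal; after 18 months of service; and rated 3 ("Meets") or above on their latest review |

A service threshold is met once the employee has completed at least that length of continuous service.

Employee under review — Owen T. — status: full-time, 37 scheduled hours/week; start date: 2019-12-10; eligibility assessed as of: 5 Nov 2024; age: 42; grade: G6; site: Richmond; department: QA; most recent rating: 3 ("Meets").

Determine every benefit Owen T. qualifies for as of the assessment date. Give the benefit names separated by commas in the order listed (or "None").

Life Insurance, Employer Retirement Match, Dental Plan, AD&D Coverage

Service from 2019-12-10 to 5 Nov 2024: 1792 days.
Life Insurance — status full-time ✓ (not excluded); service 1792 days ≥ 3 months (≈90 days) ✓; 37 hrs/wk ≥ 24 ✓; rating 3 ≥ 3 ✓ → eligible.
Paid Sabbatical — status full-time ✗ (requires part-time, seasonal, or temporary) → not eligible.
Employer Retirement Match — service 1792 days ≥ 3 years (≈1095 days) ✓; site Richmond ✓; age 42 ≥ 25 ✓ → eligible.
Paid Family Leave — service 1792 days ≥ 60 days ✓; 37 hrs/wk ≥ 24 ✓; age 42 ≥ 18 ✓; dept QA ✗ → not eligible.
Dental Plan — service 1792 days ≥ 24 months (≈720 days) ✓; rating 3 ≥ 3 ✓; 37 hrs/wk ≥ 15 ✓ → eligible.
AD&D Coverage — status full-time ✓; service 1792 days ≥ 18 months (≈540 days) ✓; rating 3 ≥ 3 ✓ → eligible.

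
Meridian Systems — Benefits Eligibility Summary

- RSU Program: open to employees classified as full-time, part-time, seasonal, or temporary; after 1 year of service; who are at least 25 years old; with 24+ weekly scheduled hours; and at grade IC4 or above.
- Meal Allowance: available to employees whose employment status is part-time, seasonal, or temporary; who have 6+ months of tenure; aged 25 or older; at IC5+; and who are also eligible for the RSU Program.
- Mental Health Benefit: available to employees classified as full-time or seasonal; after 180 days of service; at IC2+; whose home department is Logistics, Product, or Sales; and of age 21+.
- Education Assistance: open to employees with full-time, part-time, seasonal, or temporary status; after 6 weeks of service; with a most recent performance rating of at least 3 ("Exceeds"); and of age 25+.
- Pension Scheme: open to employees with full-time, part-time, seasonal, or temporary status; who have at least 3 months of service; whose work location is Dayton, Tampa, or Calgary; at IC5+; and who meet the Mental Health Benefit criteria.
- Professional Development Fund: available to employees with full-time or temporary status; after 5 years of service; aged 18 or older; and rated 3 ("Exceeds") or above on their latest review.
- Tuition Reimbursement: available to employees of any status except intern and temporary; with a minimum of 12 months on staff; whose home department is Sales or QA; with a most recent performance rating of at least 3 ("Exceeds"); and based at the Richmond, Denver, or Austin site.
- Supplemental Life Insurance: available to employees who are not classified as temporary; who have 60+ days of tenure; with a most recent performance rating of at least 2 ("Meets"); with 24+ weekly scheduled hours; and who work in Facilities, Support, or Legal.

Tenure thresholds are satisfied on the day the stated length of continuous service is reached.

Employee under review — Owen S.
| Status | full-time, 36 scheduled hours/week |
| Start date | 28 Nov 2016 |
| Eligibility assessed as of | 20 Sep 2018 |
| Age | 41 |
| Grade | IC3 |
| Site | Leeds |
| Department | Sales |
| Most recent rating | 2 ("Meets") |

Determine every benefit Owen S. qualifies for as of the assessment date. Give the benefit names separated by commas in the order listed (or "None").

Service from 28 Nov 2016 to 20 Sep 2018: 661 days.
RSU Program — status full-time ✓; service 661 days ≥ 1 year (≈365 days) ✓; age 41 ≥ 25 ✓; 36 hrs/wk ≥ 24 ✓; grade IC3 < IC4 ✗ → not eligible.
Meal Allowance — status full-time ✗ (requires part-time, seasonal, or temporary) → not eligible.
Mental Health Benefit — status full-time ✓; service 661 days ≥ 180 days ✓; grade IC3 ≥ IC2 ✓; dept Sales ✓; age 41 ≥ 21 ✓ → eligible.
Education Assistance — status full-time ✓; service 661 days ≥ 6 weeks (≈42 days) ✓; rating 2 < 3 ✗ → not eligible.
Pension Scheme — status full-time ✓; service 661 days ≥ 3 months (≈90 days) ✓; site Leeds ✗ (not Dayton, Tampa, or Calgary) → not eligible.
Professional Development Fund — status full-time ✓; service 661 days < 5 years (≈1825 days) ✗ → not eligible.
Tuition Reimbursement — status full-time ✓ (not excluded); service 661 days ≥ 12 months (≈360 days) ✓; dept Sales ✓; rating 2 < 3 ✗ → not eligible.
Supplemental Life Insurance — status full-time ✓ (not excluded); service 661 days ≥ 60 days ✓; rating 2 ≥ 2 ✓; 36 hrs/wk ≥ 24 ✓; dept Sales ✗ → not eligible.

Mental Health Benefit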